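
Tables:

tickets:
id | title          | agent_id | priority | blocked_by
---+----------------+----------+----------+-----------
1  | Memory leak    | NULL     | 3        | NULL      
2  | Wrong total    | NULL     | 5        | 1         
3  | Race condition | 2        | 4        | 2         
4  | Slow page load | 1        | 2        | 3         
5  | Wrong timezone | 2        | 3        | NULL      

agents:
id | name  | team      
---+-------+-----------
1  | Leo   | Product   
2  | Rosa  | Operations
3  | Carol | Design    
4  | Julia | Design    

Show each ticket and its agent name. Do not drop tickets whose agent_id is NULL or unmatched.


LEFT JOIN keeps every row from tickets (the left table); where agent_id has no match in agents, the agent columns become NULL. Walk through each ticket:
  - ticket 1 (Memory leak): agent_id=NULL, no match -> kept with NULL
  - ticket 2 (Wrong total): agent_id=NULL, no match -> kept with NULL
  - ticket 3 (Race condition): agent_id=2 -> matches Rosa
  - ticket 4 (Slow page load): agent_id=1 -> matches Leo
  - ticket 5 (Wrong timezone): agent_id=2 -> matches Rosa
All 5 rows appear; 2 have NULL agent.

SQL:
SELECT a.title, b.name AS agent
FROM tickets a
LEFT JOIN agents b ON a.agent_id = b.id

Result:
title          | agent
---------------+------
Memory leak    | NULL 
Wrong total    | NULL 
Race condition | Rosa 
Slow page load | Leo  
Wrong timezone | Rosa 


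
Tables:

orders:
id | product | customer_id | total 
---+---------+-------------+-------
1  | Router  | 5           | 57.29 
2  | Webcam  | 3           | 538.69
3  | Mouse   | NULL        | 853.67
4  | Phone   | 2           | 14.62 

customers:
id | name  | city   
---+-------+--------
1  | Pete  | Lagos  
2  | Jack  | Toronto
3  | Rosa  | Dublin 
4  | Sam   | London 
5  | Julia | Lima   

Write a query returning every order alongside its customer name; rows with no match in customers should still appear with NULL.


LEFT JOIN keeps every row from orders (the left table); where customer_id has no match in customers, the customer columns become NULL. Walk through each order:
  - order 1 (Router): customer_id=5 -> matches Julia
  - order 2 (Webcam): customer_id=3 -> matches Rosa
  - order 3 (Mouse): customer_id=NULL, no match -> kept with NULL
  - order 4 (Phone): customer_id=2 -> matches Jack
All 4 rows appear; 1 has NULL customer.

SQL:
SELECT a.product, b.name AS customer
FROM orders a
LEFT JOIN customers b ON a.customer_id = b.id

Result:
product | customer
--------+---------
Router  | Julia   
Webcam  | Rosa    
Mouse   | NULL    
Phone   | Jack    


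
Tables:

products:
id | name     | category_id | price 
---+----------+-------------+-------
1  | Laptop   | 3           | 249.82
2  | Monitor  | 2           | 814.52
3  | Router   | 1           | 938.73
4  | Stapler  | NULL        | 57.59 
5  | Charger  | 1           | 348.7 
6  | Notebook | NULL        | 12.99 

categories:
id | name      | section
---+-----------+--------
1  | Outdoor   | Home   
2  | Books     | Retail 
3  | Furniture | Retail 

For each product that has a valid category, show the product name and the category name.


INNER JOIN keeps only products rows whose category_id matches an id in categories. Walk through each product:
  - product 1 (Laptop): category_id=3 -> matches Furniture
  - product 2 (Monitor): category_id=2 -> matches Books
  - product 3 (Router): category_id=1 -> matches Outdoor
  - product 4 (Stapler): category_id=NULL, no match -> dropped
  - product 5 (Charger): category_id=1 -> matches Outdoor
  - product 6 (Notebook): category_id=NULL, no match -> dropped
So 2 of 6 rows are dropped.

SQL:
SELECT a.name, b.name AS category
FROM products a
INNER JOIN categories b ON a.category_id = b.id

Result:
name    | category 
--------+----------
Laptop  | Furniture
Monitor | Books    
Router  | Outdoor  
Charger | Outdoor  


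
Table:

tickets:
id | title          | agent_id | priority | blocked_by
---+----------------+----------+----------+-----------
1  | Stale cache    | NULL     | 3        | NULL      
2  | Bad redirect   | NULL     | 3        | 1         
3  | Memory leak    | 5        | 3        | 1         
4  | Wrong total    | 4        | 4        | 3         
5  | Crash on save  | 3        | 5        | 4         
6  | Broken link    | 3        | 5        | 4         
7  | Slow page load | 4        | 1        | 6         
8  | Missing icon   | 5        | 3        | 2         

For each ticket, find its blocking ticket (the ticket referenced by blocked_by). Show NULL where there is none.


This is a self-join: tickets is joined to a second copy of itself, matching each row's blocked_by to another row's id. Use LEFT JOIN so rows with blocked_by=NULL are kept.
  - ticket 1 (Stale cache): blocked_by=NULL -> NULL
  - ticket 2 (Bad redirect): blocked_by=1 -> Stale cache
  - ticket 3 (Memory leak): blocked_by=1 -> Stale cache
  - ticket 4 (Wrong total): blocked_by=3 -> Memory leak
  - ticket 5 (Crash on save): blocked_by=4 -> Wrong total
  - ticket 6 (Broken link): blocked_by=4 -> Wrong total
  - ticket 7 (Slow page load): blocked_by=6 -> Broken link
  - ticket 8 (Missing icon): blocked_by=2 -> Bad redirect

SQL:
SELECT a.title AS item, b.title AS blocked_by
FROM tickets a
LEFT JOIN tickets b ON a.blocked_by = b.id

Result:
item           | blocked_by  
---------------+-------------
Stale cache    | NULL        
Bad redirect   | Stale cache 
Memory leak    | Stale cache 
Wrong total    | Memory leak 
Crash on save  | Wrong total 
Broken link    | Wrong total 
Slow page load | Broken link 
Missing icon   | Bad redirect


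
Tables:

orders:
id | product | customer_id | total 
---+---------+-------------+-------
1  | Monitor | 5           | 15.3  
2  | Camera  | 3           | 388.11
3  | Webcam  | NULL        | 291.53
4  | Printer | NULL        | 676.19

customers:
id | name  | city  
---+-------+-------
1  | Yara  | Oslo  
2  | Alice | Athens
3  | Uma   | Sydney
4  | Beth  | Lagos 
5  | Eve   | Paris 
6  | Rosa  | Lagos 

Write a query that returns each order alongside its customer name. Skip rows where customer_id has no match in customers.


INNER JOIN keeps only orders rows whose customer_id matches an id in customers. Walk through each order:
  - order 1 (Monitor): customer_id=5 -> matches Eve
  - order 2 (Camera): customer_id=3 -> matches Uma
  - order 3 (Webcam): customer_id=NULL, no match -> dropped
  - order 4 (Printer): customer_id=NULL, no match -> dropped
So 2 of 4 rows are dropped.

SQL:
SELECT a.product, b.name AS customer
FROM orders a
INNER JOIN customers b ON a.customer_id = b.id

Result:
product | customer
--------+---------
Monitor | Eve     
Camera  | Uma     


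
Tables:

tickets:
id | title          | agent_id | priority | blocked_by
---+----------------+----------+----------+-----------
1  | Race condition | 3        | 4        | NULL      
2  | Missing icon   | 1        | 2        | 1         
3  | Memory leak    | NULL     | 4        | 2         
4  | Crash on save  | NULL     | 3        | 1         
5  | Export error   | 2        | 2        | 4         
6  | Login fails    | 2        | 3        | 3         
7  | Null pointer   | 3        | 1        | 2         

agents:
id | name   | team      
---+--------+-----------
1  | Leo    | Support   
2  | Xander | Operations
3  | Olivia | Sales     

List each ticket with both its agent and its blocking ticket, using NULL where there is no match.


Two LEFT JOINs from the same base table tickets: one to agents via agent_id, one to tickets itself via blocked_by. Both are LEFT so every ticket is preserved.
Match against agents:
  - ticket 1 (Race condition): agent_id=3 -> matches Olivia
  - ticket 2 (Missing icon): agent_id=1 -> matches Leo
  - ticket 3 (Memory leak): agent_id=NULL, no match -> kept with NULL
  - ticket 4 (Crash on save): agent_id=NULL, no match -> kept with NULL
  - ticket 5 (Export error): agent_id=2 -> matches Xander
  - ticket 6 (Login fails): agent_id=2 -> matches Xander
  - ticket 7 (Null pointer): agent_id=3 -> matches Olivia
Match against tickets (self):
  - ticket 1 (Race condition): blocked_by=NULL -> NULL
  - ticket 2 (Missing icon): blocked_by=1 -> Race condition
  - ticket 3 (Memory leak): blocked_by=2 -> Missing icon
  - ticket 4 (Crash on save): blocked_by=1 -> Race condition
  - ticket 5 (Export error): blocked_by=4 -> Crash on save
  - ticket 6 (Login fails): blocked_by=3 -> Memory leak
  - ticket 7 (Null pointer): blocked_by=2 -> Missing icon

SQL:
SELECT a.title, b.name AS agent, c.title AS blocked_by
FROM tickets a
LEFT JOIN agents b ON a.agent_id = b.id
LEFT JOIN tickets c ON a.blocked_by = c.id

Result:
title          | agent  | blocked_by    
---------------+--------+---------------
Race condition | Olivia | NULL          
Missing icon   | Leo    | Race condition
Memory leak    | NULL   | Missing icon  
Crash on save  | NULL   | Race condition
Export error   | Xander | Crash on save 
Login fails    | Xander | Memory leak   
Null pointer   | Olivia | Missing icon  


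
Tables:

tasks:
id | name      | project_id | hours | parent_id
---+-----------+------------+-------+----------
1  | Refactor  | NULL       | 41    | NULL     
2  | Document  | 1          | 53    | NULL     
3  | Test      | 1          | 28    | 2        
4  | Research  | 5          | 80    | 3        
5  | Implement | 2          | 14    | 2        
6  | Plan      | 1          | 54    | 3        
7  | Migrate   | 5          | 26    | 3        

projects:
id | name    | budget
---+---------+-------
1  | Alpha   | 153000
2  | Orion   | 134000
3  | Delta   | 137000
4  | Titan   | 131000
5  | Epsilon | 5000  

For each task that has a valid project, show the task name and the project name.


INNER JOIN keeps only tasks rows whose project_id matches an id in projects. Walk through each task:
  - task 1 (Refactor): project_id=NULL, no match -> dropped
  - task 2 (Document): project_id=1 -> matches Alpha
  - task 3 (Test): project_id=1 -> matches Alpha
  - task 4 (Research): project_id=5 -> matches Epsilon
  - task 5 (Implement): project_id=2 -> matches Orion
  - task 6 (Plan): project_id=1 -> matches Alpha
  - task 7 (Migrate): project_id=5 -> matches Epsilon
So 1 of 7 rows is dropped.

SQL:
SELECT a.name, b.name AS project
FROM tasks a
INNER JOIN projects b ON a.project_id = b.id

Result:
name      | project
----------+--------
Document  | Alpha  
Test      | Alpha  
Research  | Epsilon
Implement | Orion  
Plan      | Alpha  
Migrate   | Epsilon


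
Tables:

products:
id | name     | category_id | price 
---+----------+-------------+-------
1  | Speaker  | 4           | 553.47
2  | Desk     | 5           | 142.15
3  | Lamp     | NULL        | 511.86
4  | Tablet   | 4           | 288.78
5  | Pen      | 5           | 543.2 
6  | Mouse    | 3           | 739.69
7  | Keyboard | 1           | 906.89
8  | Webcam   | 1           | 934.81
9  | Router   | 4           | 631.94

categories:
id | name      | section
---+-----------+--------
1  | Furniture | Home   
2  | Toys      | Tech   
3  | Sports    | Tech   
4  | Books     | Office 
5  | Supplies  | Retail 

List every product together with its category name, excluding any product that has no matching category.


INNER JOIN keeps only products rows whose category_id matches an id in categories. Walk through each product:
  - product 1 (Speaker): category_id=4 -> matches Books
  - product 2 (Desk): category_id=5 -> matches Supplies
  - product 3 (Lamp): category_id=NULL, no match -> dropped
  - product 4 (Tablet): category_id=4 -> matches Books
  - product 5 (Pen): category_id=5 -> matches Supplies
  - product 6 (Mouse): category_id=3 -> matches Sports
  - product 7 (Keyboard): category_id=1 -> matches Furniture
  - product 8 (Webcam): category_id=1 -> matches Furniture
  - product 9 (Router): category_id=4 -> matches Books
So 1 of 9 rows is dropped.

SQL:
SELECT a.name, b.name AS category
FROM products a
INNER JOIN categories b ON a.category_id = b.id

Result:
name     | category 
---------+----------
Speaker  | Books    
Desk     | Supplies 
Tablet   | Books    
Pen      | Supplies 
Mouse    | Sports   
Keyboard | Furniture
Webcam   | Furniture
Router   | Books    


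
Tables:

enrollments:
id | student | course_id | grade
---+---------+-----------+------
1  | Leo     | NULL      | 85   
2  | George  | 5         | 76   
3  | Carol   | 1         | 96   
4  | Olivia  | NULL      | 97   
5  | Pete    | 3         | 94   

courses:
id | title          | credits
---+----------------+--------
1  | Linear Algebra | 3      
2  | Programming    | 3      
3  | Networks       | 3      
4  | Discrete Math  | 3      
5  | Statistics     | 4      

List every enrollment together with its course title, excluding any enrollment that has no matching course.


INNER JOIN keeps only enrollments rows whose course_id matches an id in courses. Walk through each enrollment:
  - enrollment 1 (Leo): course_id=NULL, no match -> dropped
  - enrollment 2 (George): course_id=5 -> matches Statistics
  - enrollment 3 (Carol): course_id=1 -> matches Linear Algebra
  - enrollment 4 (Olivia): course_id=NULL, no match -> dropped
  - enrollment 5 (Pete): course_id=3 -> matches Networks
So 2 of 5 rows are dropped.

SQL:
SELECT a.student, b.title AS course
FROM enrollments a
INNER JOIN courses b ON a.course_id = b.id

Result:
student | course        
--------+---------------
George  | Statistics    
Carol   | Linear Algebra
Pete    | Networks      


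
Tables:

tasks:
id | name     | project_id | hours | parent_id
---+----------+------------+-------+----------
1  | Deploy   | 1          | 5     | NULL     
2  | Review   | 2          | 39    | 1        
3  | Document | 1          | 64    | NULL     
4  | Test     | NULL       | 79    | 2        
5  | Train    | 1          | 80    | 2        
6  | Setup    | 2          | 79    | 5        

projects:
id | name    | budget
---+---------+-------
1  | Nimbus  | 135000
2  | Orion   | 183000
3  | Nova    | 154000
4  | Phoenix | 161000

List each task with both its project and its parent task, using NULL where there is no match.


Two LEFT JOINs from the same base table tasks: one to projects via project_id, one to tasks itself via parent_id. Both are LEFT so every task is preserved.
Match against projects:
  - task 1 (Deploy): project_id=1 -> matches Nimbus
  - task 2 (Review): project_id=2 -> matches Orion
  - task 3 (Document): project_id=1 -> matches Nimbus
  - task 4 (Test): project_id=NULL, no match -> kept with NULL
  - task 5 (Train): project_id=1 -> matches Nimbus
  - task 6 (Setup): project_id=2 -> matches Orion
Match against tasks (self):
  - task 1 (Deploy): parent_id=NULL -> NULL
  - task 2 (Review): parent_id=1 -> Deploy
  - task 3 (Document): parent_id=NULL -> NULL
  - task 4 (Test): parent_id=2 -> Review
  - task 5 (Train): parent_id=2 -> Review
  - task 6 (Setup): parent_id=5 -> Train

SQL:
SELECT a.name, b.name AS project, c.name AS parent
FROM tasks a
LEFT JOIN projects b ON a.project_id = b.id
LEFT JOIN tasks c ON a.parent_id = c.id

Result:
name     | project | parent
---------+---------+-------
Deploy   | Nimbus  | NULL  
Review   | Orion   | Deploy
Document | Nimbus  | NULL  
Test     | NULL    | Review
Train    | Nimbus  | Review
Setup    | Orion   | Train 


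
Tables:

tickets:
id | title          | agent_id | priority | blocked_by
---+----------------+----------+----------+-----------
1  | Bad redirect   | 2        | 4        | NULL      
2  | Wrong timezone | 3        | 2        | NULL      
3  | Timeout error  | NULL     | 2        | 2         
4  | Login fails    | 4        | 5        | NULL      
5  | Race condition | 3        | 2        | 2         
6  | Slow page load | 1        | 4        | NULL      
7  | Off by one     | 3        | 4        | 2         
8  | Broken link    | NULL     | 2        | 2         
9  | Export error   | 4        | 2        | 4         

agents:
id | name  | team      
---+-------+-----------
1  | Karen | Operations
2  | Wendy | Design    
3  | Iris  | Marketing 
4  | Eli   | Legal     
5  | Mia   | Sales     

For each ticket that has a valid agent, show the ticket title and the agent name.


INNER JOIN keeps only tickets rows whose agent_id matches an id in agents. Walk through each ticket:
  - ticket 1 (Bad redirect): agent_id=2 -> matches Wendy
  - ticket 2 (Wrong timezone): agent_id=3 -> matches Iris
  - ticket 3 (Timeout error): agent_id=NULL, no match -> dropped
  - ticket 4 (Login fails): agent_id=4 -> matches Eli
  - ticket 5 (Race condition): agent_id=3 -> matches Iris
  - ticket 6 (Slow page load): agent_id=1 -> matches Karen
  - ticket 7 (Off by one): agent_id=3 -> matches Iris
  - ticket 8 (Broken link): agent_id=NULL, no match -> dropped
  - ticket 9 (Export error): agent_id=4 -> matches Eli
So 2 of 9 rows are dropped.

SQL:
SELECT a.title, b.name AS agent
FROM tickets a
INNER JOIN agents b ON a.agent_id = b.id

Result:
title          | agent
---------------+------
Bad redirect   | Wendy
Wrong timezone | Iris 
Login fails    | Eli  
Race condition | Iris 
Slow page load | Karen
Off by one     | Iris 
Export error   | Eli  


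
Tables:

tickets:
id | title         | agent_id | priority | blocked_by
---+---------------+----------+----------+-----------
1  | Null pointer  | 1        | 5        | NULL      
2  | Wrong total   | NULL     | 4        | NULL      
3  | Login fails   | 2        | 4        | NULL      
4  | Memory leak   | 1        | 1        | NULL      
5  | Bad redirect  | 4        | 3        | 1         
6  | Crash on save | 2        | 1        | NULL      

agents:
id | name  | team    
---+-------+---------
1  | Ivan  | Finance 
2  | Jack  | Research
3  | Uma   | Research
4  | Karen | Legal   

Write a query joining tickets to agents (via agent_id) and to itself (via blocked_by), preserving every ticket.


Two LEFT JOINs from the same base table tickets: one to agents via agent_id, one to tickets itself via blocked_by. Both are LEFT so every ticket is preserved.
Match against agents:
  - ticket 1 (Null pointer): agent_id=1 -> matches Ivan
  - ticket 2 (Wrong total): agent_id=NULL, no match -> kept with NULL
  - ticket 3 (Login fails): agent_id=2 -> matches Jack
  - ticket 4 (Memory leak): agent_id=1 -> matches Ivan
  - ticket 5 (Bad redirect): agent_id=4 -> matches Karen
  - ticket 6 (Crash on save): agent_id=2 -> matches Jack
Match against tickets (self):
  - ticket 1 (Null pointer): blocked_by=NULL -> NULL
  - ticket 2 (Wrong total): blocked_by=NULL -> NULL
  - ticket 3 (Login fails): blocked_by=NULL -> NULL
  - ticket 4 (Memory leak): blocked_by=NULL -> NULL
  - ticket 5 (Bad redirect): blocked_by=1 -> Null pointer
  - ticket 6 (Crash on save): blocked_by=NULL -> NULL

SQL:
SELECT a.title, b.name AS agent, c.title AS blocked_by
FROM tickets a
LEFT JOIN agents b ON a.agent_id = b.id
LEFT JOIN tickets c ON a.blocked_by = c.id

Result:
title         | agent | blocked_by  
--------------+-------+-------------
Null pointer  | Ivan  | NULL        
Wrong total   | NULL  | NULL        
Login fails   | Jack  | NULL        
Memory leak   | Ivan  | NULL        
Bad redirect  | Karen | Null pointer
Crash on save | Jack  | NULL        


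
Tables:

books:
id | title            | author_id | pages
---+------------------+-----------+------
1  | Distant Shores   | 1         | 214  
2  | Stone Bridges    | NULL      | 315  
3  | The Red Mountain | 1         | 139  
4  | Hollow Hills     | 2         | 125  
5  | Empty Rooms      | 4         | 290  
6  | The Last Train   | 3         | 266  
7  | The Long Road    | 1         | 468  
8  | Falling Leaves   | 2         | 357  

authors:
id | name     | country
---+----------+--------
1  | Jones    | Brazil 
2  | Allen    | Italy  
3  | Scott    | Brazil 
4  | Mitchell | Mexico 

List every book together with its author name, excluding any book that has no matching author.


INNER JOIN keeps only books rows whose author_id matches an id in authors. Walk through each book:
  - book 1 (Distant Shores): author_id=1 -> matches Jones
  - book 2 (Stone Bridges): author_id=NULL, no match -> dropped
  - book 3 (The Red Mountain): author_id=1 -> matches Jones
  - book 4 (Hollow Hills): author_id=2 -> matches Allen
  - book 5 (Empty Rooms): author_id=4 -> matches Mitchell
  - book 6 (The Last Train): author_id=3 -> matches Scott
  - book 7 (The Long Road): author_id=1 -> matches Jones
  - book 8 (Falling Leaves): author_id=2 -> matches Allen
So 1 of 8 rows is dropped.

SQL:
SELECT a.title, b.name AS author
FROM books a
INNER JOIN authors b ON a.author_id = b.id

Result:
title            | author  
-----------------+---------
Distant Shores   | Jones   
The Red Mountain | Jones   
Hollow Hills     | Allen   
Empty Rooms      | Mitchell
The Last Train   | Scott   
The Long Road    | Jones   
Falling Leaves   | Allen   


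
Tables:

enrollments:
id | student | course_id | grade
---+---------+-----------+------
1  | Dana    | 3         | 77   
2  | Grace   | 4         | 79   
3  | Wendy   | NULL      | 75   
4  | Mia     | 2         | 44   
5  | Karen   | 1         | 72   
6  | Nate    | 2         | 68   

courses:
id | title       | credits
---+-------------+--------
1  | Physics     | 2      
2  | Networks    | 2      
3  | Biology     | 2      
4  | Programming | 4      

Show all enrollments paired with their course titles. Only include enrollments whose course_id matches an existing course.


INNER JOIN keeps only enrollments rows whose course_id matches an id in courses. Walk through each enrollment:
  - enrollment 1 (Dana): course_id=3 -> matches Biology
  - enrollment 2 (Grace): course_id=4 -> matches Programming
  - enrollment 3 (Wendy): course_id=NULL, no match -> dropped
  - enrollment 4 (Mia): course_id=2 -> matches Networks
  - enrollment 5 (Karen): course_id=1 -> matches Physics
  - enrollment 6 (Nate): course_id=2 -> matches Networks
So 1 of 6 rows is dropped.

SQL:
SELECT a.student, b.title AS course
FROM enrollments a
INNER JOIN courses b ON a.course_id = b.id

Result:
student | course     
--------+------------
Dana    | Biology    
Grace   | Programming
Mia     | Networks   
Karen   | Physics    
Nate    | Networks   


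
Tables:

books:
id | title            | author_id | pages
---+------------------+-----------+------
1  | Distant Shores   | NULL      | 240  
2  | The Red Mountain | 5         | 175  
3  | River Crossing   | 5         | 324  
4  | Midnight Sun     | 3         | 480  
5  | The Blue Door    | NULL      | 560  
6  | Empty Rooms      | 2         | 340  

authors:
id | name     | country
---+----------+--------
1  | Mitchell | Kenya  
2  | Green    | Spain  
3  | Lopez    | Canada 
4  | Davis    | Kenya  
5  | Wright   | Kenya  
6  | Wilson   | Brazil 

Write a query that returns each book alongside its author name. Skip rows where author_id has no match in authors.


INNER JOIN keeps only books rows whose author_id matches an id in authors. Walk through each book:
  - book 1 (Distant Shores): author_id=NULL, no match -> dropped
  - book 2 (The Red Mountain): author_id=5 -> matches Wright
  - book 3 (River Crossing): author_id=5 -> matches Wright
  - book 4 (Midnight Sun): author_id=3 -> matches Lopez
  - book 5 (The Blue Door): author_id=NULL, no match -> dropped
  - book 6 (Empty Rooms): author_id=2 -> matches Green
So 2 of 6 rows are dropped.

SQL:
SELECT a.title, b.name AS author
FROM books a
INNER JOIN authors b ON a.author_id = b.id

Result:
title            | author
-----------------+-------
The Red Mountain | Wright
River Crossing   | Wright
Midnight Sun     | Lopez 
Empty Rooms      | Green 


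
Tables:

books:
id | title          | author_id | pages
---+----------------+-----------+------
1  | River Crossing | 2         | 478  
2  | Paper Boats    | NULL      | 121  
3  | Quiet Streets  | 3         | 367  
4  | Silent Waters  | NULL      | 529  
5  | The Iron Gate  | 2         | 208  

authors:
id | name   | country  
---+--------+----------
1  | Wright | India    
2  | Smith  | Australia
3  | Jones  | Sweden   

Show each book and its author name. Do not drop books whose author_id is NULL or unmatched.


LEFT JOIN keeps every row from books (the left table); where author_id has no match in authors, the author columns become NULL. Walk through each book:
  - book 1 (River Crossing): author_id=2 -> matches Smith
  - book 2 (Paper Boats): author_id=NULL, no match -> kept with NULL
  - book 3 (Quiet Streets): author_id=3 -> matches Jones
  - book 4 (Silent Waters): author_id=NULL, no match -> kept with NULL
  - book 5 (The Iron Gate): author_id=2 -> matches Smith
All 5 rows appear; 2 have NULL author.

SQL:
SELECT a.title, b.name AS author
FROM books a
LEFT JOIN authors b ON a.author_id = b.id

Result:
title          | author
---------------+-------
River Crossing | Smith 
Paper Boats    | NULL  
Quiet Streets  | Jones 
Silent Waters  | NULL  
The Iron Gate  | Smith 


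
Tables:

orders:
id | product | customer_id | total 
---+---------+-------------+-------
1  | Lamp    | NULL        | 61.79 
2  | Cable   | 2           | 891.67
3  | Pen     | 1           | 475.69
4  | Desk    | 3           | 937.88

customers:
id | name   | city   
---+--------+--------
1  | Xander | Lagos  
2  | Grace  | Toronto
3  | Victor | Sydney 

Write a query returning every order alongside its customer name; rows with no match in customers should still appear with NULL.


LEFT JOIN keeps every row from orders (the left table); where customer_id has no match in customers, the customer columns become NULL. Walk through each order:
  - order 1 (Lamp): customer_id=NULL, no match -> kept with NULL
  - order 2 (Cable): customer_id=2 -> matches Grace
  - order 3 (Pen): customer_id=1 -> matches Xander
  - order 4 (Desk): customer_id=3 -> matches Victor
All 4 rows appear; 1 has NULL customer.

SQL:
SELECT a.product, b.name AS customer
FROM orders a
LEFT JOIN customers b ON a.customer_id = b.id

Result:
product | customer
--------+---------
Lamp    | NULL    
Cable   | Grace   
Pen     | Xander  
Desk    | Victor  


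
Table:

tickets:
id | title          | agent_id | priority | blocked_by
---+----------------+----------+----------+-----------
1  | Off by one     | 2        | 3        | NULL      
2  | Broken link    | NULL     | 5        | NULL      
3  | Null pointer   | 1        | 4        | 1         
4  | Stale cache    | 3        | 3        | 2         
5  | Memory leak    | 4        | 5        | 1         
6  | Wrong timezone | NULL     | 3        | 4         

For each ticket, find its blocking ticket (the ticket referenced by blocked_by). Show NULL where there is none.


This is a self-join: tickets is joined to a second copy of itself, matching each row's blocked_by to another row's id. Use LEFT JOIN so rows with blocked_by=NULL are kept.
  - ticket 1 (Off by one): blocked_by=NULL -> NULL
  - ticket 2 (Broken link): blocked_by=NULL -> NULL
  - ticket 3 (Null pointer): blocked_by=1 -> Off by one
  - ticket 4 (Stale cache): blocked_by=2 -> Broken link
  - ticket 5 (Memory leak): blocked_by=1 -> Off by one
  - ticket 6 (Wrong timezone): blocked_by=4 -> Stale cache

SQL:
SELECT a.title AS item, b.title AS blocked_by
FROM tickets a
LEFT JOIN tickets b ON a.blocked_by = b.id

Result:
item           | blocked_by 
---------------+------------
Off by one     | NULL       
Broken link    | NULL       
Null pointer   | Off by one 
Stale cache    | Broken link
Memory leak    | Off by one 
Wrong timezone | Stale cache


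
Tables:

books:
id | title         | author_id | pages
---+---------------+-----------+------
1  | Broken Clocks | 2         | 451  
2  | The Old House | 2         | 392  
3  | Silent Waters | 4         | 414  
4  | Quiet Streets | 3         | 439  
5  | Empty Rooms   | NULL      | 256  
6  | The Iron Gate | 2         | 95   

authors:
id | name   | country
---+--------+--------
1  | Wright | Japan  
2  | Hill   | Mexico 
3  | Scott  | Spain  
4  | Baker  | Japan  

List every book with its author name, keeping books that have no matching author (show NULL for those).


LEFT JOIN keeps every row from books (the left table); where author_id has no match in authors, the author columns become NULL. Walk through each book:
  - book 1 (Broken Clocks): author_id=2 -> matches Hill
  - book 2 (The Old House): author_id=2 -> matches Hill
  - book 3 (Silent Waters): author_id=4 -> matches Baker
  - book 4 (Quiet Streets): author_id=3 -> matches Scott
  - book 5 (Empty Rooms): author_id=NULL, no match -> kept with NULL
  - book 6 (The Iron Gate): author_id=2 -> matches Hill
All 6 rows appear; 1 has NULL author.

SQL:
SELECT a.title, b.name AS author
FROM books a
LEFT JOIN authors b ON a.author_id = b.id

Result:
title         | author
--------------+-------
Broken Clocks | Hill  
The Old House | Hill  
Silent Waters | Baker 
Quiet Streets | Scott 
Empty Rooms   | NULL  
The Iron Gate | Hill  


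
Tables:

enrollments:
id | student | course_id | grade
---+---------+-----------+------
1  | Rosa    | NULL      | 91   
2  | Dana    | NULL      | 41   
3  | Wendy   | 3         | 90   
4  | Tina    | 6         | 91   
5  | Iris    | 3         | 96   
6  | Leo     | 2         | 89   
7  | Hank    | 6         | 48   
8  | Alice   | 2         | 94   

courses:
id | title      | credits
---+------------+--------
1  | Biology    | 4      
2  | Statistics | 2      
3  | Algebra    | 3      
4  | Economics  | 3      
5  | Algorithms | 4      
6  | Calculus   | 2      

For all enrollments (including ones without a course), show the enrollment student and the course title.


LEFT JOIN keeps every row from enrollments (the left table); where course_id has no match in courses, the course columns become NULL. Walk through each enrollment:
  - enrollment 1 (Rosa): course_id=NULL, no match -> kept with NULL
  - enrollment 2 (Dana): course_id=NULL, no match -> kept with NULL
  - enrollment 3 (Wendy): course_id=3 -> matches Algebra
  - enrollment 4 (Tina): course_id=6 -> matches Calculus
  - enrollment 5 (Iris): course_id=3 -> matches Algebra
  - enrollment 6 (Leo): course_id=2 -> matches Statistics
  - enrollment 7 (Hank): course_id=6 -> matches Calculus
  - enrollment 8 (Alice): course_id=2 -> matches Statistics
All 8 rows appear; 2 have NULL course.

SQL:
SELECT a.student, b.title AS course
FROM enrollments a
LEFT JOIN courses b ON a.course_id = b.id

Result:
student | course    
--------+-----------
Rosa    | NULL      
Dana    | NULL      
Wendy   | Algebra   
Tina    | Calculus  
Iris    | Algebra   
Leo     | Statistics
Hank    | Calculus  
Alice   | Statistics


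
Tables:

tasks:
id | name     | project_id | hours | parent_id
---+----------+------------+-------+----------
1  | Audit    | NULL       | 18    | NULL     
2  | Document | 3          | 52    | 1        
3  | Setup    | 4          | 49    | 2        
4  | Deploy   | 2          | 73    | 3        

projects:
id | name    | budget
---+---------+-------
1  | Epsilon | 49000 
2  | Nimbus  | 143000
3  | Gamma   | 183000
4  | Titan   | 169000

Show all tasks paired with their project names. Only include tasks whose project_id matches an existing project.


INNER JOIN keeps only tasks rows whose project_id matches an id in projects. Walk through each task:
  - task 1 (Audit): project_id=NULL, no match -> dropped
  - task 2 (Document): project_id=3 -> matches Gamma
  - task 3 (Setup): project_id=4 -> matches Titan
  - task 4 (Deploy): project_id=2 -> matches Nimbus
So 1 of 4 rows is dropped.

SQL:
SELECT a.name, b.name AS project
FROM tasks a
INNER JOIN projects b ON a.project_id = b.id

Result:
name     | project
---------+--------
Document | Gamma  
Setup    | Titan  
Deploy   | Nimbus 


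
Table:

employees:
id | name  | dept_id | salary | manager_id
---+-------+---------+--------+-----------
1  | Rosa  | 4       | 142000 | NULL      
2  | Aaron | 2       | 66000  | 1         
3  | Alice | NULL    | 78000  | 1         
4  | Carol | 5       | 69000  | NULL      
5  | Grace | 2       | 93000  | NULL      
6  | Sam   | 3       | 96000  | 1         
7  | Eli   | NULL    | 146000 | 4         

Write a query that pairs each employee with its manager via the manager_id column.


This is a self-join: employees is joined to a second copy of itself, matching each row's manager_id to another row's id. Use LEFT JOIN so rows with manager_id=NULL are kept.
  - employee 1 (Rosa): manager_id=NULL -> NULL
  - employee 2 (Aaron): manager_id=1 -> Rosa
  - employee 3 (Alice): manager_id=1 -> Rosa
  - employee 4 (Carol): manager_id=NULL -> NULL
  - employee 5 (Grace): manager_id=NULL -> NULL
  - employee 6 (Sam): manager_id=1 -> Rosa
  - employee 7 (Eli): manager_id=4 -> Carol

SQL:
SELECT a.name AS item, b.name AS manager
FROM employees a
LEFT JOIN employees b ON a.manager_id = b.id

Result:
item  | manager
------+--------
Rosa  | NULL   
Aaron | Rosa   
Alice | Rosa   
Carol | NULL   
Grace | NULL   
Sam   | Rosa   
Eli   | Carol  


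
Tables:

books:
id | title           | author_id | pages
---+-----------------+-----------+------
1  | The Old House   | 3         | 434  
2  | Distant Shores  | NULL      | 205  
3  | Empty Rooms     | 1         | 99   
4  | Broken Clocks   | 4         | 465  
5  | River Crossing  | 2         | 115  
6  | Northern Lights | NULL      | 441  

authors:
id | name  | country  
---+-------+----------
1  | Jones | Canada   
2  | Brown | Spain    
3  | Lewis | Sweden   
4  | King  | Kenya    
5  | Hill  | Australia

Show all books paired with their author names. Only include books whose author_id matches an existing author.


INNER JOIN keeps only books rows whose author_id matches an id in authors. Walk through each book:
  - book 1 (The Old House): author_id=3 -> matches Lewis
  - book 2 (Distant Shores): author_id=NULL, no match -> dropped
  - book 3 (Empty Rooms): author_id=1 -> matches Jones
  - book 4 (Broken Clocks): author_id=4 -> matches King
  - book 5 (River Crossing): author_id=2 -> matches Brown
  - book 6 (Northern Lights): author_id=NULL, no match -> dropped
So 2 of 6 rows are dropped.

SQL:
SELECT a.title, b.name AS author
FROM books a
INNER JOIN authors b ON a.author_id = b.id

Result:
title          | author
---------------+-------
The Old House  | Lewis 
Empty Rooms    | Jones 
Broken Clocks  | King  
River Crossing | Brown 


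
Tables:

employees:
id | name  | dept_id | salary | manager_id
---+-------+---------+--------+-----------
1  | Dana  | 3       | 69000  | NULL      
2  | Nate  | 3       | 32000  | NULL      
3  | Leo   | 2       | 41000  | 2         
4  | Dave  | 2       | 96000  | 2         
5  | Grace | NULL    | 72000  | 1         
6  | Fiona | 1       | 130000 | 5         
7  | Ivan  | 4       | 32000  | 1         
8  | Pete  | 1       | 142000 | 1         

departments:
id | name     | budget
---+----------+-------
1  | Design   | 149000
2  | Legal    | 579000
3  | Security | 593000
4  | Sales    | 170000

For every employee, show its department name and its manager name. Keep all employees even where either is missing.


Two LEFT JOINs from the same base table employees: one to departments via dept_id, one to employees itself via manager_id. Both are LEFT so every employee is preserved.
Match against departments:
  - employee 1 (Dana): dept_id=3 -> matches Security
  - employee 2 (Nate): dept_id=3 -> matches Security
  - employee 3 (Leo): dept_id=2 -> matches Legal
  - employee 4 (Dave): dept_id=2 -> matches Legal
  - employee 5 (Grace): dept_id=NULL, no match -> kept with NULL
  - employee 6 (Fiona): dept_id=1 -> matches Design
  - employee 7 (Ivan): dept_id=4 -> matches Sales
  - employee 8 (Pete): dept_id=1 -> matches Design
Match against employees (self):
  - employee 1 (Dana): manager_id=NULL -> NULL
  - employee 2 (Nate): manager_id=NULL -> NULL
  - employee 3 (Leo): manager_id=2 -> Nate
  - employee 4 (Dave): manager_id=2 -> Nate
  - employee 5 (Grace): manager_id=1 -> Dana
  - employee 6 (Fiona): manager_id=5 -> Grace
  - employee 7 (Ivan): manager_id=1 -> Dana
  - employee 8 (Pete): manager_id=1 -> Dana

SQL:
SELECT a.name, b.name AS department, c.name AS manager
FROM employees a
LEFT JOIN departments b ON a.dept_id = b.id
LEFT JOIN employees c ON a.manager_id = c.id

Result:
name  | department | manager
------+------------+--------
Dana  | Security   | NULL   
Nate  | Security   | NULL   
Leo   | Legal      | Nate   
Dave  | Legal      | Nate   
Grace | NULL       | Dana   
Fiona | Design     | Grace  
Ivan  | Sales      | Dana   
Pete  | Design     | Dana   


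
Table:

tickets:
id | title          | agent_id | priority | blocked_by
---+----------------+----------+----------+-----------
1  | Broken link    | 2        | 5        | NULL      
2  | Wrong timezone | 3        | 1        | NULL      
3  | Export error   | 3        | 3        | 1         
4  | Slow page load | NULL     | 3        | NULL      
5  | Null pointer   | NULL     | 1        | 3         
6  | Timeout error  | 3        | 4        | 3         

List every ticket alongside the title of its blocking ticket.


This is a self-join: tickets is joined to a second copy of itself, matching each row's blocked_by to another row's id. Use LEFT JOIN so rows with blocked_by=NULL are kept.
  - ticket 1 (Broken link): blocked_by=NULL -> NULL
  - ticket 2 (Wrong timezone): blocked_by=NULL -> NULL
  - ticket 3 (Export error): blocked_by=1 -> Broken link
  - ticket 4 (Slow page load): blocked_by=NULL -> NULL
  - ticket 5 (Null pointer): blocked_by=3 -> Export error
  - ticket 6 (Timeout error): blocked_by=3 -> Export error

SQL:
SELECT a.title AS item, b.title AS blocked_by
FROM tickets a
LEFT JOIN tickets b ON a.blocked_by = b.id

Result:
item           | blocked_by  
---------------+-------------
Broken link    | NULL        
Wrong timezone | NULL        
Export error   | Broken link 
Slow page load | NULL        
Null pointer   | Export error
Timeout error  | Export error


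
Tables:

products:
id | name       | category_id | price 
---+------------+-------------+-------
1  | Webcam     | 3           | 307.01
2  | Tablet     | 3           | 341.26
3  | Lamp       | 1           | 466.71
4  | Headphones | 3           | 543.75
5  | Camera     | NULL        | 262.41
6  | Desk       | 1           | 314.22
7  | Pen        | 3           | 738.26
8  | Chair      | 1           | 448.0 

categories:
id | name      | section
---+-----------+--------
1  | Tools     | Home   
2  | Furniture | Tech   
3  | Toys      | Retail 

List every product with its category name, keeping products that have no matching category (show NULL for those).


LEFT JOIN keeps every row from products (the left table); where category_id has no match in categories, the category columns become NULL. Walk through each product:
  - product 1 (Webcam): category_id=3 -> matches Toys
  - product 2 (Tablet): category_id=3 -> matches Toys
  - product 3 (Lamp): category_id=1 -> matches Tools
  - product 4 (Headphones): category_id=3 -> matches Toys
  - product 5 (Camera): category_id=NULL, no match -> kept with NULL
  - product 6 (Desk): category_id=1 -> matches Tools
  - product 7 (Pen): category_id=3 -> matches Toys
  - product 8 (Chair): category_id=1 -> matches Tools
All 8 rows appear; 1 has NULL category.

SQL:
SELECT a.name, b.name AS category
FROM products a
LEFT JOIN categories b ON a.category_id = b.id

Result:
name       | category
-----------+---------
Webcam     | Toys    
Tablet     | Toys    
Lamp       | Tools   
Headphones | Toys    
Camera     | NULL    
Desk       | Tools   
Pen        | Toys    
Chair      | Tools   


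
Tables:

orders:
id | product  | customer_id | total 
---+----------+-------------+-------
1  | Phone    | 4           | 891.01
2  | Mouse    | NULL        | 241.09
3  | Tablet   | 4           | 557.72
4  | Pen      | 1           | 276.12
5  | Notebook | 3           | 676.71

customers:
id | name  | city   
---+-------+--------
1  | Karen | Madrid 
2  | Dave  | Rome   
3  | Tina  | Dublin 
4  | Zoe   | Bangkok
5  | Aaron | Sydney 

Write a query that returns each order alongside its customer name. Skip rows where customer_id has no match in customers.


INNER JOIN keeps only orders rows whose customer_id matches an id in customers. Walk through each order:
  - order 1 (Phone): customer_id=4 -> matches Zoe
  - order 2 (Mouse): customer_id=NULL, no match -> dropped
  - order 3 (Tablet): customer_id=4 -> matches Zoe
  - order 4 (Pen): customer_id=1 -> matches Karen
  - order 5 (Notebook): customer_id=3 -> matches Tina
So 1 of 5 rows is dropped.

SQL:
SELECT a.product, b.name AS customer
FROM orders a
INNER JOIN customers b ON a.customer_id = b.id

Result:
product  | customer
---------+---------
Phone    | Zoe     
Tablet   | Zoe     
Pen      | Karen   
Notebook | Tina    
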